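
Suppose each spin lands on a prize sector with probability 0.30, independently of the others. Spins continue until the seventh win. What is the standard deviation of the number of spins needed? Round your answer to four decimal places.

Y = total spins until the seventh success; negative binomial with r=7, p=0.30.
SD(Y) = √[r(1−p)/p²] = √(54.444444) = 7.378648

7.3786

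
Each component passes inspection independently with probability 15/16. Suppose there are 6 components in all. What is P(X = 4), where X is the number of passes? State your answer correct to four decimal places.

X ~ Binomial(n=6, p=0.9375).
P(X=4) = C(6,4) · p^4 · (1−p)^2
= 15 · 0.77248 · 0.0039062 = 0.045262

0.0453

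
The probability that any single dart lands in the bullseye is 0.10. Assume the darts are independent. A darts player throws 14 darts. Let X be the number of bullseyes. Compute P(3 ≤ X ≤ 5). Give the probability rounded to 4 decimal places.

0.1569

X ~ Binomial(14, 0.10); P(3 ≤ X ≤ 5) = Σ C(14,k) p^k (1−p)^(14−k) over k:
  k=3: C(14,3)·0.10^3·0.90^11 = 0.114227
  k=4: C(14,4)·0.10^4·0.90^10 = 0.034903
  k=5: C(14,5)·0.10^5·0.90^9 = 0.007756
Total = 0.156886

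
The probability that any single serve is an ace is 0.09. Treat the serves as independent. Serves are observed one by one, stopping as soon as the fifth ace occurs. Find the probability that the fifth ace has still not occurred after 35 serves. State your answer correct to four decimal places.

0.7968

Needing more than 35 serves ⇔ fewer than 5 successes in the first 35. With X ~ Binomial(35, 0.09), P(Y > 35) = P(X ≤ 4).
  k=0: C(35,0)·0.09^0·0.91^35 = 0.036851
  k=1: C(35,1)·0.09^1·0.91^34 = 0.127561
  k=2: C(35,2)·0.09^2·0.91^33 = 0.214471
  k=3: C(35,3)·0.09^3·0.91^32 = 0.233325
  k=4: C(35,4)·0.09^4·0.91^31 = 0.184609
P(X ≤ 4) = 0.796817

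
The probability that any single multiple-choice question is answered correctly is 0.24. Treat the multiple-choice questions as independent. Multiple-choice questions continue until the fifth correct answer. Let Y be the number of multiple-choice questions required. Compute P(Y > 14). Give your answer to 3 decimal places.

Needing more than 14 multiple-choice questions ⇔ fewer than 5 successes in the first 14. With X ~ Binomial(14, 0.24), P(Y > 14) = P(X ≤ 4).
  k=0: C(14,0)·0.24^0·0.76^14 = 0.02145
  k=1: C(14,1)·0.24^1·0.76^13 = 0.09482
  k=2: C(14,2)·0.24^2·0.76^12 = 0.19464
  k=3: C(14,3)·0.24^3·0.76^11 = 0.24586
  k=4: C(14,4)·0.24^4·0.76^10 = 0.21351
P(X ≤ 4) = 0.77028

0.770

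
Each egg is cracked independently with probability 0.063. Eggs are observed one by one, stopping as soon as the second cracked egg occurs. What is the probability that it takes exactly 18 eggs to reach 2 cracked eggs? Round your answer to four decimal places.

0.0238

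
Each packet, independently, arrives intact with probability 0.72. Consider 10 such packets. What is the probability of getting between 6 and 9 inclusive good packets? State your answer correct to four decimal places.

X ~ Binomial(10, 0.72); P(6 ≤ X ≤ 9) = Σ C(10,k) p^k (1−p)^(10−k) over k:
  k=6: C(10,6)·0.72^6·0.28^4 = 0.179823
  k=7: C(10,7)·0.72^7·0.28^3 = 0.264230
  k=8: C(10,8)·0.72^8·0.28^2 = 0.254794
  k=9: C(10,9)·0.72^9·0.28^1 = 0.145596
Total = 0.844444

0.8444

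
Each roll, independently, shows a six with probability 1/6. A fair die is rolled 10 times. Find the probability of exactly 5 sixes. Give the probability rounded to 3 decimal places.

0.013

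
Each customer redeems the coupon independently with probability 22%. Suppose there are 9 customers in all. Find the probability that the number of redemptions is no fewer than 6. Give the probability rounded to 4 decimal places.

0.0051

X ~ Binomial(9, 0.22); P(X ≥ 6) = Σ C(9,k) p^k (1−p)^(9−k) over k:
  k=6: C(9,6)·0.22^6·0.78^3 = 0.004520
  k=7: C(9,7)·0.22^7·0.78^2 = 0.000546
  k=8: C(9,8)·0.22^8·0.78^1 = 0.000039
  k=9: C(9,9)·0.22^9·0.78^0 = 0.000001
Total = 0.005106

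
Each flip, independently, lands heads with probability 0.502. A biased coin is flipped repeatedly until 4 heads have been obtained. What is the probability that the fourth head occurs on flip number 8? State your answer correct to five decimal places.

0.13671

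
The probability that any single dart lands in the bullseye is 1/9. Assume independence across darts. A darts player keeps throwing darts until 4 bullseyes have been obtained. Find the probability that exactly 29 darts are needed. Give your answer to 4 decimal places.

Y = trial on which the fourth success occurs; negative binomial, r=4, p=0.111111.
P(Y=29) = C(28,3) · p^4 · (1−p)^25
= 3276 · 0.00015242 · 0.052624 = 0.026276

0.0263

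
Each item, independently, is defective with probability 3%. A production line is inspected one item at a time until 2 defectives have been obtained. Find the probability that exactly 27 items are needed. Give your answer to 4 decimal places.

Y = trial on which the second success occurs; negative binomial, r=2, p=0.03.
P(Y=27) = C(26,1) · p^2 · (1−p)^25
= 26 · 0.0009 · 0.46697 = 0.010927

0.0109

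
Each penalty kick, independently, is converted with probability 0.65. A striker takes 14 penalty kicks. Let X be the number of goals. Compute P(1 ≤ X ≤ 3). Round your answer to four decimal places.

0.0011

X ~ Binomial(14, 0.65); P(1 ≤ X ≤ 3) = Σ C(14,k) p^k (1−p)^(14−k) over k:
  k=1: C(14,1)·0.65^1·0.35^13 = 0.000011
  k=2: C(14,2)·0.65^2·0.35^12 = 0.000130
  k=3: C(14,3)·0.65^3·0.35^11 = 0.000965
Total = 0.001106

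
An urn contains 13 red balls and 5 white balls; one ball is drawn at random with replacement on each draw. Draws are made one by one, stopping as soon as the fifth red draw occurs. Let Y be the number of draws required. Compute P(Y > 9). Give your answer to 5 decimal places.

0.07387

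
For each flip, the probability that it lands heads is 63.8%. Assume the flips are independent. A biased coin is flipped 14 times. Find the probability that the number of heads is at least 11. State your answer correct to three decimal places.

0.194

X ~ Binomial(14, 0.638); P(X ≥ 11) = Σ C(14,k) p^k (1−p)^(14−k) over k:
  k=11: C(14,11)·0.638^11·0.362^3 = 0.12310
  k=12: C(14,12)·0.638^12·0.362^2 = 0.05424
  k=13: C(14,13)·0.638^13·0.362^1 = 0.01471
  k=14: C(14,14)·0.638^14·0.362^0 = 0.00185
Total = 0.19390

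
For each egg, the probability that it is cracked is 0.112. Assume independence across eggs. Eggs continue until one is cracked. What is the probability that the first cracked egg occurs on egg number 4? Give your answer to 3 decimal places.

Geometric (trials to first success), p = 0.112.
P(Y = 4) = (1−p)^3 · p = 0.70023 · 0.112 = 0.07843

0.078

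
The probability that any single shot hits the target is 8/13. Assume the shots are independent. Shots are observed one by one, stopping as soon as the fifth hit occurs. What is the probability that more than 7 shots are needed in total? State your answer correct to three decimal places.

0.546

Needing more than 7 shots ⇔ fewer than 5 successes in the first 7. With X ~ Binomial(7, 0.615385), P(Y > 7) = P(X ≤ 4).
  k=0: C(7,0)·0.615385^0·0.384615^7 = 0.00125
  k=1: C(7,1)·0.615385^1·0.384615^6 = 0.01394
  k=2: C(7,2)·0.615385^2·0.384615^5 = 0.06693
  k=3: C(7,3)·0.615385^3·0.384615^4 = 0.17849
  k=4: C(7,4)·0.615385^4·0.384615^3 = 0.28558
P(X ≤ 4) = 0.54620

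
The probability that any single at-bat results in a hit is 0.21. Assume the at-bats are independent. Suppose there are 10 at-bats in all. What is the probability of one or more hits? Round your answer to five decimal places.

0.90532

P(at least one) = 1 − P(none) = 1 − (1 − 0.21)^10
= 1 − 0.0946828 = 0.9053172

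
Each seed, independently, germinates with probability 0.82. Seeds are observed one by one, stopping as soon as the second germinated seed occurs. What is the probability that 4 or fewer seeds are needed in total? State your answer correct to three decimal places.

Finishing within 4 seeds ⇔ at least 2 successes in the first 4. With X ~ Binomial(4, 0.82), P(Y ≤ 4) = 1 − P(X ≤ 1).
  k=0: C(4,0)·0.82^0·0.18^4 = 0.00105
  k=1: C(4,1)·0.82^1·0.18^3 = 0.01913
1 − 0.02018 = 0.97982

0.980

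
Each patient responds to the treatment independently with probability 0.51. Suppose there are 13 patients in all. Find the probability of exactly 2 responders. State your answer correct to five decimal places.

0.00793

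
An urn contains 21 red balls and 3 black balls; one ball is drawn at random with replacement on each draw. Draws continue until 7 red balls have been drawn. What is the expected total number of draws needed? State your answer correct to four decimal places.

8.0000

Y = total draws until the seventh success; negative binomial with r=7, p=0.875.
E[Y] = r / p = 7 / 0.875 = 8.000000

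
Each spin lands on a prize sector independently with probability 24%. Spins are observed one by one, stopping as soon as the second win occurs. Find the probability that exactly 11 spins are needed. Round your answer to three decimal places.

Y = trial on which the second success occurs; negative binomial, r=2, p=0.24.
P(Y=11) = C(10,1) · p^2 · (1−p)^9
= 10 · 0.0576 · 0.084591 = 0.04872

0.049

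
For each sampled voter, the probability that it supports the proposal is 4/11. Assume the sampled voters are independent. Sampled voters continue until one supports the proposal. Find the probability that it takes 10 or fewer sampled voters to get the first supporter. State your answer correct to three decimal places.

Y = number of sampled voters to the first success; geometric, p = 0.363636.
P(Y ≤ 10) = 1 − (1−p)^10 = 1 − 0.01089 = 0.98911

0.989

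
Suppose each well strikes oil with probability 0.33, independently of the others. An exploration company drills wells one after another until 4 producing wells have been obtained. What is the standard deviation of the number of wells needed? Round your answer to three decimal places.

4.961

Y = total wells until the fourth success; negative binomial with r=4, p=0.33.
SD(Y) = √[r(1−p)/p²] = √(24.60973) = 4.96082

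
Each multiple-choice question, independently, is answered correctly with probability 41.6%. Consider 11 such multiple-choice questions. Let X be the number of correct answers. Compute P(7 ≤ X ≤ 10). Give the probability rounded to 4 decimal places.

X ~ Binomial(11, 0.416); P(7 ≤ X ≤ 10) = Σ C(11,k) p^k (1−p)^(11−k) over k:
  k=7: C(11,7)·0.416^7·0.584^4 = 0.082760
  k=8: C(11,8)·0.416^8·0.584^3 = 0.029476
  k=9: C(11,9)·0.416^9·0.584^2 = 0.006999
  k=10: C(11,10)·0.416^10·0.584^1 = 0.000997
Total = 0.120232

0.1202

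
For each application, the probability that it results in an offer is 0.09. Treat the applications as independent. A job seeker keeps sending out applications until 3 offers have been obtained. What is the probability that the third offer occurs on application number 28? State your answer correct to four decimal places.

0.0242

Y = trial on which the third success occurs; negative binomial, r=3, p=0.09.
P(Y=28) = C(27,2) · p^3 · (1−p)^25
= 351 · 0.000729 · 0.094631 = 0.024214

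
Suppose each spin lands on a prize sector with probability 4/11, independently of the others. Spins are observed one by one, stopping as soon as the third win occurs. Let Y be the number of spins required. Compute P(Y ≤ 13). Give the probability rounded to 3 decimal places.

Finishing within 13 spins ⇔ at least 3 successes in the first 13. With X ~ Binomial(13, 0.363636), P(Y ≤ 13) = 1 − P(X ≤ 2).
  k=0: C(13,0)·0.363636^0·0.636364^13 = 0.00281
  k=1: C(13,1)·0.363636^1·0.636364^12 = 0.02085
  k=2: C(13,2)·0.363636^2·0.636364^11 = 0.07148
1 − 0.09514 = 0.90486

0.905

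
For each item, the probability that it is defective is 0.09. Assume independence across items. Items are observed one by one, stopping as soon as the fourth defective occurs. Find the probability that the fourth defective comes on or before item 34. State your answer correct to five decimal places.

0.36669

Finishing within 34 items ⇔ at least 4 successes in the first 34. With X ~ Binomial(34, 0.09), P(Y ≤ 34) = 1 − P(X ≤ 3).
  k=0: C(34,0)·0.09^0·0.91^34 = 0.0404956
  k=1: C(34,1)·0.09^1·0.91^33 = 0.1361719
  k=2: C(34,2)·0.09^2·0.91^32 = 0.2222145
  k=3: C(34,3)·0.09^3·0.91^31 = 0.2344241
1 − 0.6333060 = 0.3666940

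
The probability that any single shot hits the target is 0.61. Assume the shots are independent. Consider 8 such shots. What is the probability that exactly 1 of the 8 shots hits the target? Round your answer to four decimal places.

X ~ Binomial(n=8, p=0.61).
P(X=1) = C(8,1) · p^1 · (1−p)^7
= 8 · 0.61 · 0.0013723 = 0.006697

0.0067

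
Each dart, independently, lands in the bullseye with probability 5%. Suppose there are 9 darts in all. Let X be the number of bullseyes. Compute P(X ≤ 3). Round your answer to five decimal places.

0.99936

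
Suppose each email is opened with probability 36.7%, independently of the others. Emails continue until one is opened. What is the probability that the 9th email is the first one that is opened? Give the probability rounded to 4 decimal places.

Geometric (trials to first success), p = 0.367.
P(Y = 9) = (1−p)^8 · p = 0.025777 · 0.367 = 0.009460

0.0095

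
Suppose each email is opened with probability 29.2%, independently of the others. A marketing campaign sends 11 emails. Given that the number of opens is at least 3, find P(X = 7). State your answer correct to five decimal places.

0.02252

X ~ Binomial(11, 0.292). Want P(X=7 | X≥3) = P(X=7) / P(X≥3).
P(X=7) = C(11,7)·0.292^7·0.708^4 = 0.0150081
P(X≥3) = 1 − 0.0224061 − 0.1016502 − 0.2096176 = 0.6663262
Ratio = 0.0150081 / 0.6663262 = 0.0225237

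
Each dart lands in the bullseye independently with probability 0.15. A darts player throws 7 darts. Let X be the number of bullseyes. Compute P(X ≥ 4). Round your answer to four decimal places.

0.0121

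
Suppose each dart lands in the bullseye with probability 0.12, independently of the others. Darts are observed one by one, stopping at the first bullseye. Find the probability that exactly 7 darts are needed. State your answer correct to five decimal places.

Geometric (trials to first success), p = 0.12.
P(Y = 7) = (1−p)^6 · p = 0.4644 · 0.12 = 0.0557285

0.05573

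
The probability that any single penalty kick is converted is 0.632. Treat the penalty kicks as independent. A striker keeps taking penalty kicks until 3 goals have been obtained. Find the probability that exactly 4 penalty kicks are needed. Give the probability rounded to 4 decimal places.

Y = trial on which the third success occurs; negative binomial, r=3, p=0.632.
P(Y=4) = C(3,2) · p^3 · (1−p)^1
= 3 · 0.25244 · 0.368 = 0.278689

0.2787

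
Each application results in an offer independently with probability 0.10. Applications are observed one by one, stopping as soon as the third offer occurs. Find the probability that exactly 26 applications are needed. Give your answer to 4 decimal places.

Y = trial on which the third success occurs; negative binomial, r=3, p=0.10.
P(Y=26) = C(25,2) · p^3 · (1−p)^23
= 300 · 0.001 · 0.088629 = 0.026589

0.0266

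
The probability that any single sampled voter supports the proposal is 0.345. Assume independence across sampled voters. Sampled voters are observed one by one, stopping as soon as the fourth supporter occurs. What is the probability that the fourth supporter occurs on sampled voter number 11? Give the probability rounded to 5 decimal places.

0.08793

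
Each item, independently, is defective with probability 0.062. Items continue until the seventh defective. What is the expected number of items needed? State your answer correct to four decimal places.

112.9032

Y = total items until the seventh success; negative binomial with r=7, p=0.062.
E[Y] = r / p = 7 / 0.062 = 112.903226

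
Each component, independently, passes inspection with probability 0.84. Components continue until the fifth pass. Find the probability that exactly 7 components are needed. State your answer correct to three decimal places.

Y = trial on which the fifth success occurs; negative binomial, r=5, p=0.84.
P(Y=7) = C(6,4) · p^5 · (1−p)^2
= 15 · 0.41821 · 0.0256 = 0.16059

0.161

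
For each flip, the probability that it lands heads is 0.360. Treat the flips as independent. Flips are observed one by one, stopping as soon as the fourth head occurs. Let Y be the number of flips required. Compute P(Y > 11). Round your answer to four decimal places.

0.3981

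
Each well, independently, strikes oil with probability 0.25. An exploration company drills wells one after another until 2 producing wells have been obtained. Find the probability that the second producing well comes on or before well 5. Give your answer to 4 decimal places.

0.3672

Finishing within 5 wells ⇔ at least 2 successes in the first 5. With X ~ Binomial(5, 0.25), P(Y ≤ 5) = 1 − P(X ≤ 1).
  k=0: C(5,0)·0.25^0·0.75^5 = 0.237305
  k=1: C(5,1)·0.25^1·0.75^4 = 0.395508
1 − 0.632812 = 0.367188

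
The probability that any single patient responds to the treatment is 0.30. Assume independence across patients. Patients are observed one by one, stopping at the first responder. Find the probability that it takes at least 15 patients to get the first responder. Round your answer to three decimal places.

Y = number of patients to the first success; geometric, p = 0.30.
P(Y > 14) = P(first 14 all fail) = (1−p)^14 = 0.00678

0.007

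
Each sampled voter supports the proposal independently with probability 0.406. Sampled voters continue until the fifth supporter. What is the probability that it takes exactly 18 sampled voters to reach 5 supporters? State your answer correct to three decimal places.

0.030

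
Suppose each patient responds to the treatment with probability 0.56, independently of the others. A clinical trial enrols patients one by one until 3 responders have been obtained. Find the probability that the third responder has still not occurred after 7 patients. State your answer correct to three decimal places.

0.140

Needing more than 7 patients ⇔ fewer than 3 successes in the first 7. With X ~ Binomial(7, 0.56), P(Y > 7) = P(X ≤ 2).
  k=0: C(7,0)·0.56^0·0.44^7 = 0.00319
  k=1: C(7,1)·0.56^1·0.44^6 = 0.02844
  k=2: C(7,2)·0.56^2·0.44^5 = 0.10861
P(X ≤ 2) = 0.14024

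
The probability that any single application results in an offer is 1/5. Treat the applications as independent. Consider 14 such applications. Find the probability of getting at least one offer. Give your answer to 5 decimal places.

0.95602

P(at least one) = 1 − P(none) = 1 − (1 − 0.20)^14
= 1 − 0.0439805 = 0.9560195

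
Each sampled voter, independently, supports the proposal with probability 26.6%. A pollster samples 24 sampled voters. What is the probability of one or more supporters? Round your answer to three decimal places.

P(at least one) = 1 − P(none) = 1 − (1 − 0.266)^24
= 1 − 0.00060 = 0.99940

0.999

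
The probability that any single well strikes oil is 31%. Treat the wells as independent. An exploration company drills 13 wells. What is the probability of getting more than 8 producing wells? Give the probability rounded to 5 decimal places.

X ~ Binomial(13, 0.31); P(X ≥ 9) = Σ C(13,k) p^k (1−p)^(13−k) over k:
  k=9: C(13,9)·0.31^9·0.69^4 = 0.0042851
  k=10: C(13,10)·0.31^10·0.69^3 = 0.0007701
  k=11: C(13,11)·0.31^11·0.69^2 = 0.0000944
  k=12: C(13,12)·0.31^12·0.69^1 = 0.0000071
  k=13: C(13,13)·0.31^13·0.69^0 = 0.0000002
Total = 0.0051568

0.00516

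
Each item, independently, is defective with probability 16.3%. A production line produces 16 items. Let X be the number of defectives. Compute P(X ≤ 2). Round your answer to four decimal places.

0.5029

X ~ Binomial(16, 0.163); P(X ≤ 2) = Σ C(16,k) p^k (1−p)^(16−k) over k:
  k=0: C(16,0)·0.163^0·0.837^16 = 0.058024
  k=1: C(16,1)·0.163^1·0.837^15 = 0.180796
  k=2: C(16,2)·0.163^2·0.837^14 = 0.264066
Total = 0.502886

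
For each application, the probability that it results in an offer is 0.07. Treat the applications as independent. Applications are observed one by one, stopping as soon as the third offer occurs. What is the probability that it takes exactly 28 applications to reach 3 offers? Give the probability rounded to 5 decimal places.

Y = trial on which the third success occurs; negative binomial, r=3, p=0.07.
P(Y=28) = C(27,2) · p^3 · (1−p)^25
= 351 · 0.000343 · 0.16296 = 0.0196189

0.01962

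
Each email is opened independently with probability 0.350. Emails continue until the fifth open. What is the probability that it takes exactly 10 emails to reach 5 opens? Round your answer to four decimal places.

0.0768

Y = trial on which the fifth success occurs; negative binomial, r=5, p=0.35.
P(Y=10) = C(9,4) · p^5 · (1−p)^5
= 126 · 0.0052522 · 0.11603 = 0.076785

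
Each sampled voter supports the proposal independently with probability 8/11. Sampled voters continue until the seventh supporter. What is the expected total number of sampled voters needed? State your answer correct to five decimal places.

9.62500

Y = total sampled voters until the seventh success; negative binomial with r=7, p=0.727273.
E[Y] = r / p = 7 / 0.727273 = 9.6250000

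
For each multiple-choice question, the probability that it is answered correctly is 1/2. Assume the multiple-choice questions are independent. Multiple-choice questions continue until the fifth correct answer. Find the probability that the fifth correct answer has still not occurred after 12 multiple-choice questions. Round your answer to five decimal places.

Needing more than 12 multiple-choice questions ⇔ fewer than 5 successes in the first 12. With X ~ Binomial(12, 0.50), P(Y > 12) = P(X ≤ 4).
  k=0: C(12,0)·0.50^0·0.50^12 = 0.0002441
  k=1: C(12,1)·0.50^1·0.50^11 = 0.0029297
  k=2: C(12,2)·0.50^2·0.50^10 = 0.0161133
  k=3: C(12,3)·0.50^3·0.50^9 = 0.0537109
  k=4: C(12,4)·0.50^4·0.50^8 = 0.1208496
P(X ≤ 4) = 0.1938477

0.19385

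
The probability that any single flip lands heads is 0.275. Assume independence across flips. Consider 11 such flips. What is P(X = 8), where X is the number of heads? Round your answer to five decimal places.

X ~ Binomial(n=11, p=0.275).
P(X=8) = C(11,8) · p^8 · (1−p)^3
= 165 · 3.2709e-05 · 0.38108 = 0.0020566

0.00206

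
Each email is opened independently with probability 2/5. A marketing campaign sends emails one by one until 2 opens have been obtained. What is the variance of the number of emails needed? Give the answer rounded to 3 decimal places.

7.500

Y = total emails until the second success; negative binomial with r=2, p=0.40.
Var(Y) = r(1−p)/p² = 2·0.60 / 0.40² = 7.50000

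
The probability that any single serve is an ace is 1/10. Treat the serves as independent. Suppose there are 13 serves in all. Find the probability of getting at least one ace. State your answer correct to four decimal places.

0.7458

P(at least one) = 1 − P(none) = 1 − (1 − 0.10)^13
= 1 − 0.254187 = 0.745813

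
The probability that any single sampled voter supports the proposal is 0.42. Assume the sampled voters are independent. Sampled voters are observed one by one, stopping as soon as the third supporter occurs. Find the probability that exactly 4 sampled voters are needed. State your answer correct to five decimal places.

Y = trial on which the third success occurs; negative binomial, r=3, p=0.42.
P(Y=4) = C(3,2) · p^3 · (1−p)^1
= 3 · 0.074088 · 0.58 = 0.1289131

0.12891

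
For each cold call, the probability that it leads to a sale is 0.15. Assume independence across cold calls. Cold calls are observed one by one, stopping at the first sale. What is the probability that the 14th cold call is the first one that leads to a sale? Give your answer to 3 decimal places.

0.018

Geometric (trials to first success), p = 0.15.
P(Y = 14) = (1−p)^13 · p = 0.12091 · 0.15 = 0.01814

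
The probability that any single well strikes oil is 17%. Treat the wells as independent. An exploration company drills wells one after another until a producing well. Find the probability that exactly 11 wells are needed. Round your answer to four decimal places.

0.0264

Geometric (trials to first success), p = 0.17.
P(Y = 11) = (1−p)^10 · p = 0.15516 · 0.17 = 0.026377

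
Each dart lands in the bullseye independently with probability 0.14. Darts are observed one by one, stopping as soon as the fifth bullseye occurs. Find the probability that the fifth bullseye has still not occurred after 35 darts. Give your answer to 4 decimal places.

0.4460

Needing more than 35 darts ⇔ fewer than 5 successes in the first 35. With X ~ Binomial(35, 0.14), P(Y > 35) = P(X ≤ 4).
  k=0: C(35,0)·0.14^0·0.86^35 = 0.005099
  k=1: C(35,1)·0.14^1·0.86^34 = 0.029050
  k=2: C(35,2)·0.14^2·0.86^33 = 0.080394
  k=3: C(35,3)·0.14^3·0.86^32 = 0.143961
  k=4: C(35,4)·0.14^4·0.86^31 = 0.187484
P(X ≤ 4) = 0.445987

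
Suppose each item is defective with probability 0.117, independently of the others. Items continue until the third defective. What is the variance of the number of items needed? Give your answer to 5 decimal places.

193.51304

Y = total items until the third success; negative binomial with r=3, p=0.117.
Var(Y) = r(1−p)/p² = 3·0.883 / 0.117² = 193.5130397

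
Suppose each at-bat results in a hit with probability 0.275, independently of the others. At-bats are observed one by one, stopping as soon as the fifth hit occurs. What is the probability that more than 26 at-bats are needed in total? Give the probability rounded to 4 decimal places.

0.1190

Needing more than 26 at-bats ⇔ fewer than 5 successes in the first 26. With X ~ Binomial(26, 0.275), P(Y > 26) = P(X ≤ 4).
  k=0: C(26,0)·0.275^0·0.725^26 = 0.000234
  k=1: C(26,1)·0.275^1·0.725^25 = 0.002305
  k=2: C(26,2)·0.275^2·0.725^24 = 0.010931
  k=3: C(26,3)·0.275^3·0.725^23 = 0.033170
  k=4: C(26,4)·0.275^4·0.725^22 = 0.072345
P(X ≤ 4) = 0.118985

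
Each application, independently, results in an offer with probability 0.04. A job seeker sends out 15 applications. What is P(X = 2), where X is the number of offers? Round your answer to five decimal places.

X ~ Binomial(n=15, p=0.04).
P(X=2) = C(15,2) · p^2 · (1−p)^13
= 105 · 0.0016 · 0.5882 = 0.0988178

0.09882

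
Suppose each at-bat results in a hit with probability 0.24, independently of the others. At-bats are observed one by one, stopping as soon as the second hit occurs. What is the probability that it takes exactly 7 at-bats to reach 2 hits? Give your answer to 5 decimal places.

0.08763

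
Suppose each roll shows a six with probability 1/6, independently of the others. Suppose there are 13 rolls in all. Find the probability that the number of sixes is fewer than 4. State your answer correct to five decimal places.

0.84192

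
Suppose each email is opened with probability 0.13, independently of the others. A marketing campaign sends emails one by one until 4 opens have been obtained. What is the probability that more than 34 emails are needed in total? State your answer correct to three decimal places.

0.339

Needing more than 34 emails ⇔ fewer than 4 successes in the first 34. With X ~ Binomial(34, 0.13), P(Y > 34) = P(X ≤ 3).
  k=0: C(34,0)·0.13^0·0.87^34 = 0.00878
  k=1: C(34,1)·0.13^1·0.87^33 = 0.04462
  k=2: C(34,2)·0.13^2·0.87^32 = 0.11002
  k=3: C(34,3)·0.13^3·0.87^31 = 0.17536
P(X ≤ 3) = 0.33878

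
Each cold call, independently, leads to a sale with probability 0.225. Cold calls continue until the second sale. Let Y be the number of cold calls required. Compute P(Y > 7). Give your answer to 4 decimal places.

Needing more than 7 cold calls ⇔ fewer than 2 successes in the first 7. With X ~ Binomial(7, 0.225), P(Y > 7) = P(X ≤ 1).
  k=0: C(7,0)·0.225^0·0.775^7 = 0.167924
  k=1: C(7,1)·0.225^1·0.775^6 = 0.341264
P(X ≤ 1) = 0.509188

0.5092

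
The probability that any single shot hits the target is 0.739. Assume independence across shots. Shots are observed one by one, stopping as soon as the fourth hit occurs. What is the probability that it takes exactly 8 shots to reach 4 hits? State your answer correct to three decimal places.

Y = trial on which the fourth success occurs; negative binomial, r=4, p=0.739.
P(Y=8) = C(7,3) · p^4 · (1−p)^4
= 35 · 0.29825 · 0.0046405 = 0.04844

0.048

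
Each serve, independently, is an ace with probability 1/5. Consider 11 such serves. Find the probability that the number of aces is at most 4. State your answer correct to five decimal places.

X ~ Binomial(11, 0.20); P(X ≤ 4) = Σ C(11,k) p^k (1−p)^(11−k) over k:
  k=0: C(11,0)·0.20^0·0.80^11 = 0.0858993
  k=1: C(11,1)·0.20^1·0.80^10 = 0.2362232
  k=2: C(11,2)·0.20^2·0.80^9 = 0.2952790
  k=3: C(11,3)·0.20^3·0.80^8 = 0.2214593
  k=4: C(11,4)·0.20^4·0.80^7 = 0.1107296
Total = 0.9495904

0.94959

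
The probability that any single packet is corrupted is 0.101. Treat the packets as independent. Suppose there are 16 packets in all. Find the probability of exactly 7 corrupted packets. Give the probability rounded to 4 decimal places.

0.0005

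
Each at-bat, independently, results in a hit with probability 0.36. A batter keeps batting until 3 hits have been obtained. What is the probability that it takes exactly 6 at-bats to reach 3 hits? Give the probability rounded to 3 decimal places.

Y = trial on which the third success occurs; negative binomial, r=3, p=0.36.
P(Y=6) = C(5,2) · p^3 · (1−p)^3
= 10 · 0.046656 · 0.26214 = 0.12231

0.122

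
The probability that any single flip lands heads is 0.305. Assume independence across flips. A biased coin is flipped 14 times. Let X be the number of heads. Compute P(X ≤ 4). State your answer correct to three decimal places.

X ~ Binomial(14, 0.305); P(X ≤ 4) = Σ C(14,k) p^k (1−p)^(14−k) over k:
  k=0: C(14,0)·0.305^0·0.695^14 = 0.00613
  k=1: C(14,1)·0.305^1·0.695^13 = 0.03769
  k=2: C(14,2)·0.305^2·0.695^12 = 0.10751
  k=3: C(14,3)·0.305^3·0.695^11 = 0.18873
  k=4: C(14,4)·0.305^4·0.695^10 = 0.22776
Total = 0.56783

0.568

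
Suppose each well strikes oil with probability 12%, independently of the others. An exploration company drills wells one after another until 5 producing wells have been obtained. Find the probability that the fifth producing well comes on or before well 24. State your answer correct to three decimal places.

0.153

Finishing within 24 wells ⇔ at least 5 successes in the first 24. With X ~ Binomial(24, 0.12), P(Y ≤ 24) = 1 − P(X ≤ 4).
  k=0: C(24,0)·0.12^0·0.88^24 = 0.04651
  k=1: C(24,1)·0.12^1·0.88^23 = 0.15223
  k=2: C(24,2)·0.12^2·0.88^22 = 0.23872
  k=3: C(24,3)·0.12^3·0.88^21 = 0.23872
  k=4: C(24,4)·0.12^4·0.88^20 = 0.17090
1 − 0.84709 = 0.15291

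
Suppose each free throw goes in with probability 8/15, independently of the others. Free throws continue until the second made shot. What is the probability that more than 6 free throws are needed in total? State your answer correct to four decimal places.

0.0812

Needing more than 6 free throws ⇔ fewer than 2 successes in the first 6. With X ~ Binomial(6, 0.533333), P(Y > 6) = P(X ≤ 1).
  k=0: C(6,0)·0.533333^0·0.466667^6 = 0.010329
  k=1: C(6,1)·0.533333^1·0.466667^5 = 0.070825
P(X ≤ 1) = 0.081153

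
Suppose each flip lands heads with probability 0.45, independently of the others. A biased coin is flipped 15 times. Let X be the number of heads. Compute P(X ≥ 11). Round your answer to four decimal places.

0.0255

X ~ Binomial(15, 0.45); P(X ≥ 11) = Σ C(15,k) p^k (1−p)^(15−k) over k:
  k=11: C(15,11)·0.45^11·0.55^4 = 0.019139
  k=12: C(15,12)·0.45^12·0.55^3 = 0.005220
  k=13: C(15,13)·0.45^13·0.55^2 = 0.000986
  k=14: C(15,14)·0.45^14·0.55^1 = 0.000115
  k=15: C(15,15)·0.45^15·0.55^0 = 0.000006
Total = 0.025466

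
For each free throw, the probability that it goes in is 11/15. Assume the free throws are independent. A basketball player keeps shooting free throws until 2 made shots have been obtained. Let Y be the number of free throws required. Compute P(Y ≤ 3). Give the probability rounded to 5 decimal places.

Finishing within 3 free throws ⇔ at least 2 successes in the first 3. With X ~ Binomial(3, 0.733333), P(Y ≤ 3) = 1 − P(X ≤ 1).
  k=0: C(3,0)·0.733333^0·0.266667^3 = 0.0189630
  k=1: C(3,1)·0.733333^1·0.266667^2 = 0.1564444
1 − 0.1754074 = 0.8245926

0.82459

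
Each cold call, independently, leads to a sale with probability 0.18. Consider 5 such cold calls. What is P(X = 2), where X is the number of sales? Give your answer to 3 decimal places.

X ~ Binomial(n=5, p=0.18).
P(X=2) = C(5,2) · p^2 · (1−p)^3
= 10 · 0.0324 · 0.55137 = 0.17864

0.179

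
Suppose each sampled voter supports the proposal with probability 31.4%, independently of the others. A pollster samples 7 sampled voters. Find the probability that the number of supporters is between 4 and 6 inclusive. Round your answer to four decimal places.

X ~ Binomial(7, 0.314); P(4 ≤ X ≤ 6) = Σ C(7,k) p^k (1−p)^(7−k) over k:
  k=4: C(7,4)·0.314^4·0.686^3 = 0.109840
  k=5: C(7,5)·0.314^5·0.686^2 = 0.030166
  k=6: C(7,6)·0.314^6·0.686^1 = 0.004603
Total = 0.144608

0.1446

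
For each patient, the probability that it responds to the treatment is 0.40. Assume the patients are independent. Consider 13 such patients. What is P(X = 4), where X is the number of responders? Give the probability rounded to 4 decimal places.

0.1845

X ~ Binomial(n=13, p=0.40).
P(X=4) = C(13,4) · p^4 · (1−p)^9
= 715 · 0.0256 · 0.010078 = 0.184462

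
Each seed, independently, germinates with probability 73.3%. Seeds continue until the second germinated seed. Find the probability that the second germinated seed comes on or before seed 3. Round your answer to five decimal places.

0.82420

Finishing within 3 seeds ⇔ at least 2 successes in the first 3. With X ~ Binomial(3, 0.733), P(Y ≤ 3) = 1 − P(X ≤ 1).
  k=0: C(3,0)·0.733^0·0.267^3 = 0.0190342
  k=1: C(3,1)·0.733^1·0.267^2 = 0.1567645
1 − 0.1757987 = 0.8242013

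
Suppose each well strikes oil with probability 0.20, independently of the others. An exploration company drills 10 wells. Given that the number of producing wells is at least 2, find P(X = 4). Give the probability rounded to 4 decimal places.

0.1411

X ~ Binomial(10, 0.20). Want P(X=4 | X≥2) = P(X=4) / P(X≥2).
P(X=4) = C(10,4)·0.20^4·0.80^6 = 0.088080
P(X≥2) = 1 − 0.107374 − 0.268435 = 0.624190
Ratio = 0.088080 / 0.624190 = 0.141111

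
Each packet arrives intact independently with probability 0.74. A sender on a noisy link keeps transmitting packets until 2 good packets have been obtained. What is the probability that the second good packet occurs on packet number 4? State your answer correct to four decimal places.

0.1111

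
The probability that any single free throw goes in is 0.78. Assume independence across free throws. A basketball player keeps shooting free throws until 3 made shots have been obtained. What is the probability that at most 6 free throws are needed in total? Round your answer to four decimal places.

0.9761

Finishing within 6 free throws ⇔ at least 3 successes in the first 6. With X ~ Binomial(6, 0.78), P(Y ≤ 6) = 1 − P(X ≤ 2).
  k=0: C(6,0)·0.78^0·0.22^6 = 0.000113
  k=1: C(6,1)·0.78^1·0.22^5 = 0.002412
  k=2: C(6,2)·0.78^2·0.22^4 = 0.021378
1 − 0.023903 = 0.976097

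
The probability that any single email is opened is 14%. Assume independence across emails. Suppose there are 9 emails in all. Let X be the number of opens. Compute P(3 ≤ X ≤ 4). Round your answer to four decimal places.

0.1160

X ~ Binomial(9, 0.14); P(3 ≤ X ≤ 4) = Σ C(9,k) p^k (1−p)^(9−k) over k:
  k=3: C(9,3)·0.14^3·0.86^6 = 0.093251
  k=4: C(9,4)·0.14^4·0.86^5 = 0.022771
Total = 0.116022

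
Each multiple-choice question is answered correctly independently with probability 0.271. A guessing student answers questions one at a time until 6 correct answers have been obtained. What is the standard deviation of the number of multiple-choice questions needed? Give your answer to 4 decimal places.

7.7174

Y = total multiple-choice questions until the sixth success; negative binomial with r=6, p=0.271.
SD(Y) = √[r(1−p)/p²] = √(59.558013) = 7.717384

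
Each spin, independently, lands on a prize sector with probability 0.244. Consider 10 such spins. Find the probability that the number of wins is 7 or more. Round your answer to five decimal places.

0.00302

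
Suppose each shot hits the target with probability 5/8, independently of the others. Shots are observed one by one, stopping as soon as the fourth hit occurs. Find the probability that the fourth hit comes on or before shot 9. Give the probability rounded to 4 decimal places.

Finishing within 9 shots ⇔ at least 4 successes in the first 9. With X ~ Binomial(9, 0.625), P(Y ≤ 9) = 1 − P(X ≤ 3).
  k=0: C(9,0)·0.625^0·0.375^9 = 0.000147
  k=1: C(9,1)·0.625^1·0.375^8 = 0.002200
  k=2: C(9,2)·0.625^2·0.375^7 = 0.014665
  k=3: C(9,3)·0.625^3·0.375^6 = 0.057030
1 − 0.074042 = 0.925958

0.9260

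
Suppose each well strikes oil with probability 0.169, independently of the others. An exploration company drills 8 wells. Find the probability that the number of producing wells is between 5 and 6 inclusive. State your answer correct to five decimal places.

X ~ Binomial(8, 0.169); P(5 ≤ X ≤ 6) = Σ C(8,k) p^k (1−p)^(8−k) over k:
  k=5: C(8,5)·0.169^5·0.831^3 = 0.0044302
  k=6: C(8,6)·0.169^6·0.831^2 = 0.0004505
Total = 0.0048807

0.00488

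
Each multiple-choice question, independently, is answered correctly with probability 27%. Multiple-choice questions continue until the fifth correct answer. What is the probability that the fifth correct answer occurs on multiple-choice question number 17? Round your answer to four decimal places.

0.0598

Y = trial on which the fifth success occurs; negative binomial, r=5, p=0.27.
P(Y=17) = C(16,4) · p^5 · (1−p)^12
= 1820 · 0.0014349 · 0.022902 = 0.059809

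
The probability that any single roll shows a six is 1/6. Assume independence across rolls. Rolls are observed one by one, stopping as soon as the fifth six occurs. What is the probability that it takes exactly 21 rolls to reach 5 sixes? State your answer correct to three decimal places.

Y = trial on which the fifth success occurs; negative binomial, r=5, p=0.166667.
P(Y=21) = C(20,4) · p^5 · (1−p)^16
= 4845 · 0.0001286 · 0.054088 = 0.03370

0.034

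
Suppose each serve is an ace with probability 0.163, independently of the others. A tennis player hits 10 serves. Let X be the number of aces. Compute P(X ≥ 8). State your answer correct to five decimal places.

X ~ Binomial(10, 0.163); P(X ≥ 8) = Σ C(10,k) p^k (1−p)^(10−k) over k:
  k=8: C(10,8)·0.163^8·0.837^2 = 0.0000157
  k=9: C(10,9)·0.163^9·0.837^1 = 0.0000007
  k=10: C(10,10)·0.163^10·0.837^0 = 0.0000000
Total = 0.0000164

0.00002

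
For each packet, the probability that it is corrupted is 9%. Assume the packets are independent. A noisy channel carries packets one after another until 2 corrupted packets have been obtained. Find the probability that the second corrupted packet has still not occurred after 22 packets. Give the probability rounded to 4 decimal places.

Needing more than 22 packets ⇔ fewer than 2 successes in the first 22. With X ~ Binomial(22, 0.09), P(Y > 22) = P(X ≤ 1).
  k=0: C(22,0)·0.09^0·0.91^22 = 0.125577
  k=1: C(22,1)·0.09^1·0.91^21 = 0.273234
P(X ≤ 1) = 0.398811

0.3988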